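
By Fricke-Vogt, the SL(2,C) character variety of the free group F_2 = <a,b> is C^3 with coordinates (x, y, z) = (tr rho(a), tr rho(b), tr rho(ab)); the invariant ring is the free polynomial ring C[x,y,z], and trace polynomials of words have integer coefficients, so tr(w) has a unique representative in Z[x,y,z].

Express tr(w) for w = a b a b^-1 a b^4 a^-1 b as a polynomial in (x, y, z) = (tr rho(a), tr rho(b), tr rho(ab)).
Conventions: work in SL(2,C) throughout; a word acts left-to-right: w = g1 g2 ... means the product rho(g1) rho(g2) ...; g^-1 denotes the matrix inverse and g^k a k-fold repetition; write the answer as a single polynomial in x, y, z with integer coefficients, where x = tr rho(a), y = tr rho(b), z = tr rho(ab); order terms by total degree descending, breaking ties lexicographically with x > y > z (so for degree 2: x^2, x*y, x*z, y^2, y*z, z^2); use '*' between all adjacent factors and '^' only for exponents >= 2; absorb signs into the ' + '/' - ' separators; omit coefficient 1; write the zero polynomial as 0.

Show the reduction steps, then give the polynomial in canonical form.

x^2*y^5*z^2 - x^3*y^4*z - x*y^6*z - 2*x*y^4*z^3 - x^2*y^3*z^2 + y^5*z^2 + y^3*z^4 + 2*x^3*y^2*z + 7*x*y^4*z + 4*x*y^2*z^3 - x^2*y^3 - 2*x^2*y*z^2 - y^5 - 6*y^3*z^2 - 2*y*z^4 - 11*x*y^2*z + 2*x^2*y + 5*y^3 + 8*y*z^2 + x*z - 5*y

tr(a b a b) = tr(a b) * tr(a b) - tr(1) = z^2 - 2
tr(a b a) = tr(a) * tr(b a) - tr(b) = x*z - y
tr(a b a b^2) = tr(b) * tr(a b a b) - tr(a b a) = y*z^2 - x*z - y
tr(b^2 a b a b) = tr(b) * tr(a b a b^2) - tr(a b a b) = y^2*z^2 - x*y*z - y^2 - z^2 + 2
tr(a b a b^4) = tr(b) * tr(b^2 a b a b) - tr(b^2 a b a) = y^3*z^2 - x*y^2*z - y^3 - 2*y*z^2 + x*z + 3*y
tr(b^5 a b a) = tr(b) * tr(a b a b^4) - tr(a b a b^3) = y^4*z^2 - x*y^3*z - y^4 - 3*y^2*z^2 + 2*x*y*z + 4*y^2 + z^2 - 2
tr(a b^2) = tr(b) * tr(a b) - tr(a) = y*z - x
tr(b a b^2) = tr(b) * tr(a b^2) - tr(a b) = y^2*z - x*y - z
tr(a b^4) = tr(b) * tr(b a b^2) - tr(b a b) = y^3*z - x*y^2 - 2*y*z + x
tr(b^2 a b^3) = tr(b) * tr(a b^4) - tr(a b^3) = y^4*z - x*y^3 - 3*y^2*z + 2*x*y + z
tr(b^5 a b) = tr(b) * tr(b^2 a b^3) - tr(b^2 a b^2) = y^5*z - x*y^4 - 4*y^3*z + 3*x*y^2 + 3*y*z - x
tr(b a b a^2 b^4) = tr(a) * tr(b^5 a b a) - tr(b^5 a b) = x*y^4*z^2 - x^2*y^3*z - y^5*z - 3*x*y^2*z^2 + 2*x^2*y*z + 4*y^3*z + x*y^2 + x*z^2 - 3*y*z - x
tr(a b a b a b) = tr(b a) * tr(b a b a) - tr(b^-1 a^-1) = z^3 - 3*z
tr(a b a b a) = tr(a) * tr(b a b a) - tr(b a b) = x*z^2 - y*z - x
tr(a b a b a b^2) = tr(b) * tr(a b a b a b) - tr(a b a b a) = y*z^3 - x*z^2 - 2*y*z + x
tr(b^2 a b a b a b) = tr(b) * tr(a b a b a b^2) - tr(a b a b a b) = y^2*z^3 - x*y*z^2 - 2*y^2*z - z^3 + x*y + 3*z
tr(b^4 a b a b a) = tr(b) * tr(b^2 a b a b a b) - tr(b^2 a b a b a) = y^3*z^3 - x*y^2*z^2 - 2*y^3*z - 2*y*z^3 + x*y^2 + x*z^2 + 5*y*z - x
tr(b a b a^2 b^4 a) = tr(a) * tr(b^4 a b a b a) - tr(b^4 a b a b) = x*y^3*z^3 - x^2*y^2*z^2 - y^4*z^2 - x*y^3*z - 2*x*y*z^3 + x^2*y^2 + x^2*z^2 + y^4 + 3*y^2*z^2 + 3*x*y*z - x^2 - 4*y^2 - z^2 + 2
tr(a b^4 a^-1 b a b a) = tr(b a b a^2 b^4) * tr(a) - tr(b a b a^2 b^4 a) = x^2*y^4*z^2 - x^3*y^3*z - x*y^5*z - x*y^3*z^3 - 2*x^2*y^2*z^2 + y^4*z^2 + 2*x^3*y*z + 5*x*y^3*z + 2*x*y*z^3 - y^4 - 3*y^2*z^2 - 6*x*y*z + 4*y^2 + z^2 - 2
tr(b a b a b a b^4) = tr(b) * tr(b a b a b a b^3) - tr(b a b a b a b^2) = y^4*z^3 - x*y^3*z^2 - 2*y^4*z - 3*y^2*z^3 + x*y^3 + 2*x*y*z^2 + 7*y^2*z + z^3 - 2*x*y - 3*z
tr(a b a b a b a b) = tr(a b a b) * tr(a b a b) - tr(1) = z^4 - 4*z^2 + 2
tr(a b a b a b a) = tr(a) * tr(b a b a b a) - tr(b a b a b) = x*z^3 - y*z^2 - 2*x*z + y
tr(a b a b a b a b^2) = tr(b) * tr(a b a b a b a b) - tr(a b a b a b a) = y*z^4 - x*z^3 - 3*y*z^2 + 2*x*z + y
tr(b a b a b a b a b^2) = tr(b) * tr(a b a b a b a b^2) - tr(a b a b a b a b) = y^2*z^4 - x*y*z^3 - 3*y^2*z^2 - z^4 + 2*x*y*z + y^2 + 4*z^2 - 2
tr(b a b a b a b^4 a) = tr(b) * tr(b a b a b a b a b^2) - tr(b a b a b a b a b) = y^3*z^4 - x*y^2*z^3 - 3*y^3*z^2 - 2*y*z^4 + 2*x*y^2*z + x*z^3 + y^3 + 7*y*z^2 - 2*x*z - 3*y
tr(a b^4 a^-1 b a b a b) = tr(b a b a b a b^4) * tr(a) - tr(b a b a b a b^4 a) = x*y^4*z^3 - x^2*y^3*z^2 - y^3*z^4 - 2*x*y^4*z - 2*x*y^2*z^3 + x^2*y^3 + 2*x^2*y*z^2 + 3*y^3*z^2 + 2*y*z^4 + 5*x*y^2*z - 2*x^2*y - y^3 - 7*y*z^2 - x*z + 3*y
tr(a b a b^-1 a b^4 a^-1 b) = tr(a b^4 a^-1 b a b a) * tr(b) - tr(a b^4 a^-1 b a b a b) = x^2*y^5*z^2 - x^3*y^4*z - x*y^6*z - 2*x*y^4*z^3 - x^2*y^3*z^2 + y^5*z^2 + y^3*z^4 + 2*x^3*y^2*z + 7*x*y^4*z + 4*x*y^2*z^3 - x^2*y^3 - 2*x^2*y*z^2 - y^5 - 6*y^3*z^2 - 2*y*z^4 - 11*x*y^2*z + 2*x^2*y + 5*y^3 + 8*y*z^2 + x*z - 5*y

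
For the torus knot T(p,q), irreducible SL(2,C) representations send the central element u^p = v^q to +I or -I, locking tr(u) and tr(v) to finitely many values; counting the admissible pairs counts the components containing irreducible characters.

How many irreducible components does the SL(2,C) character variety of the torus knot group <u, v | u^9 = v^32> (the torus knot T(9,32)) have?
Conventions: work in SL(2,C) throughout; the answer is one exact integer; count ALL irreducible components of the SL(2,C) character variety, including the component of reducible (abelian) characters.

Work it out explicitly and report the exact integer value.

125

In the torus knot group T(9,32), u^9 = v^32 is central, so an irreducible representation sends it to +I or -I (Schur).
So on each irreducible component the traces are pinned: tr(u) = 2*cos(pi*alpha/9) with 1 <= alpha <= 8, tr(v) = 2*cos(pi*beta/32) with 1 <= beta <= 31.
u^9 = (-1)^alpha I and v^32 = (-1)^beta I must agree, so alpha and beta have equal parity.
Counting: 4 odd alphas x 16 odd betas + 4 even alphas x 15 even betas = 64 + 60 = 124.
Total: 124 irreducible-character components + 1 reducible (abelian) component = 125.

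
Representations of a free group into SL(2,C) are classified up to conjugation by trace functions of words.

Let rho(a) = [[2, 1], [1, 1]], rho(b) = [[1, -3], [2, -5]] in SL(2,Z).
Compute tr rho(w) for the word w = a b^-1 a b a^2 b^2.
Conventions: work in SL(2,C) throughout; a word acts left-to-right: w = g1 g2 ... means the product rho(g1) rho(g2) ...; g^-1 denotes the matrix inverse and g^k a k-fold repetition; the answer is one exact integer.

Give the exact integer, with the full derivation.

rho(a) = [[2, 1], [1, 1]]
... * rho(b^-1) = [[-5, 3], [-2, 1]]  ->  [[-12, 7], [-7, 4]]
... * rho(a) = [[2, 1], [1, 1]]  ->  [[-17, -5], [-10, -3]]
... * rho(b) = [[1, -3], [2, -5]]  ->  [[-27, 76], [-16, 45]]
... * rho(a) = [[2, 1], [1, 1]]  ->  [[22, 49], [13, 29]]
... * rho(a) = [[2, 1], [1, 1]]  ->  [[93, 71], [55, 42]]
... * rho(b) = [[1, -3], [2, -5]]  ->  [[235, -634], [139, -375]]
... * rho(b) = [[1, -3], [2, -5]]  ->  [[-1033, 2465], [-611, 1458]]
tr = -1033 + 1458 = 425

425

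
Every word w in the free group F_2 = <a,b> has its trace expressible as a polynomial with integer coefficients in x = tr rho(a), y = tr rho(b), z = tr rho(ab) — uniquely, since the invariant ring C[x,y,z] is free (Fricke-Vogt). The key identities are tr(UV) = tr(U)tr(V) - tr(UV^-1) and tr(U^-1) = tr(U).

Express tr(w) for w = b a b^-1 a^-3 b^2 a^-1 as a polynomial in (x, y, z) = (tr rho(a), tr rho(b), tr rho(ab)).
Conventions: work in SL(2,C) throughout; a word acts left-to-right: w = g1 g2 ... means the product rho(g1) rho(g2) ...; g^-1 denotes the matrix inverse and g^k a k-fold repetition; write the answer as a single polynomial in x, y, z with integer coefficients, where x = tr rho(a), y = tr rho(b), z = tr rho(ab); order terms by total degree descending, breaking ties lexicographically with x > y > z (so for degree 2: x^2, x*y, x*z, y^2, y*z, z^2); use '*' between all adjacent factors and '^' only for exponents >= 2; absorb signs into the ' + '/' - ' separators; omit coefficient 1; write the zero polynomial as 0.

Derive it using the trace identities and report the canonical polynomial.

-x^4*y^3*z + x^5*y^2 + x^3*y^4 + 2*x^3*y^2*z^2 - x^2*y*z^3 - x^5 - 5*x^3*y^2 - x^3*z^2 - x*y^4 - 2*x*y^2*z^2 + 2*x^2*y*z + y^3*z + y*z^3 + 5*x^3 + 4*x*y^2 + 2*x*z^2 - 3*y*z - 5*x

trace(b^2 a) = trace(b) * trace(a b) - trace(a) = y*z - x
apply: trace(b^3 a) = trace(b) * trace(b a b) - trace(b a) = y^2*z - x*y - z
trace(b^2) = trace(b) * trace(b) - trace(1) = y^2 - 2
trace(b^3) = trace(b) * trace(b^2) - trace(b) = y^3 - 3*y
apply: trace(a b^3 a) = trace(a) * trace(b^3 a) - trace(b^3) = x*y^2*z - x^2*y - y^3 - x*z + 3*y
apply: trace(a b a b) = trace(a b) * trace(a b) - trace(1)   [split at repeated a] = z^2 - 2
use: trace(a b a) = trace(a) * trace(b a) - trace(b) = x*z - y
use: trace(a b a b^2) = trace(b) * trace(a b a b) - trace(a b a) = y*z^2 - x*z - y
trace(a b^3 a b) = trace(b) * trace(a b a b^2) - trace(a b a b) = y^2*z^2 - x*y*z - y^2 - z^2 + 2
apply: trace(b^3 a b^-1 a) = trace(a b^3 a) * trace(b) - trace(a b^3 a b) = x*y^3*z - x^2*y^2 - y^4 - y^2*z^2 + 4*y^2 + z^2 - 2
apply: trace(b a b^-1 a^-1 b^2) = trace(b^3 a b^-1) * trace(a) - trace(b^3 a b^-1 a) = -x*y^3*z + x^2*y^2 + y^4 + y^2*z^2 + x*y*z - x^2 - 4*y^2 - z^2 + 2
trace(a b a^2 b) = trace(a) * trace(b a b a) - trace(b a b) = x*z^2 - y*z - x
use: trace(a b a^2) = trace(a) * trace(b a^2) - trace(b a) = x^2*z - x*y - z
trace(a b^2 a b a) = trace(b) * trace(a b a^2 b) - trace(a b a^2) = x*y*z^2 - x^2*z - y^2*z + z
trace(a b a b a b) = trace(a b a b) * trace(a b) - trace(b a)   [split at repeated a] = z^3 - 3*z
trace(a b^2 a b a b) = trace(b) * trace(a b a b a b) - trace(a b a b a) = y*z^3 - x*z^2 - 2*y*z + x
trace(b^2 a b a b^-1 a) = trace(a b^2 a b a) * trace(b) - trace(a b^2 a b a b) = x*y^2*z^2 - x^2*y*z - y^3*z - y*z^3 + x*z^2 + 3*y*z - x
apply: trace(b a b^-1 a^-1 b^2 a) = trace(b^2 a b a b^-1) * trace(a) - trace(b^2 a b a b^-1 a) = -x*y^2*z^2 + x^2*y*z + y^3*z + y*z^3 - 3*y*z - x
trace(b^2 a^-1 b a b^-1 a^-1) = trace(b a b^-1 a^-1 b^2) * trace(a) - trace(b a b^-1 a^-1 b^2 a) = -x^2*y^3*z + x^3*y^2 + x*y^4 + 2*x*y^2*z^2 - y^3*z - y*z^3 - x^3 - 4*x*y^2 - x*z^2 + 3*y*z + 3*x
trace(b a^-1 b a) = trace(b a b) * trace(a) - trace(b a b a) = x*y*z - x^2 - z^2 + 2
trace(b^2 a^-1 b a b^-1 a^-2) = trace(b^2 a^-1 b a b^-1 a^-1) * trace(a) - trace(b^2 a^-1 b a b^-1) = -x^3*y^3*z + x^4*y^2 + x^2*y^4 + 2*x^2*y^2*z^2 - x*y^3*z - x*y*z^3 - x^4 - 4*x^2*y^2 - x^2*z^2 + 2*x*y*z + 4*x^2 + z^2 - 2
use: trace(b a b^-1 a^-3 b^2 a^-1) = trace(b^2 a^-1 b a b^-1 a^-2) * trace(a) - trace(b^2 a^-1 b a b^-1 a^-1) = -x^4*y^3*z + x^5*y^2 + x^3*y^4 + 2*x^3*y^2*z^2 - x^2*y*z^3 - x^5 - 5*x^3*y^2 - x^3*z^2 - x*y^4 - 2*x*y^2*z^2 + 2*x^2*y*z + y^3*z + y*z^3 + 5*x^3 + 4*x*y^2 + 2*x*z^2 - 3*y*z - 5*x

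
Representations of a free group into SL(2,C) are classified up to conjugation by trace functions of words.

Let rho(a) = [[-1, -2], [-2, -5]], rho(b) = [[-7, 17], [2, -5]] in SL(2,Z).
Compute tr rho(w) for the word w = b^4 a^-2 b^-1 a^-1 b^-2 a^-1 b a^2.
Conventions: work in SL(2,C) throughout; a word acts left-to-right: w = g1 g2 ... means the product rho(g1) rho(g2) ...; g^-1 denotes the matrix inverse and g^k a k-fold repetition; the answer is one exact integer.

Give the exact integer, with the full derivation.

rho(b) = [[-7, 17], [2, -5]]
... * rho(b) = [[-7, 17], [2, -5]]  ->  [[83, -204], [-24, 59]]
... * rho(b) = [[-7, 17], [2, -5]]  ->  [[-989, 2431], [286, -703]]
... * rho(b) = [[-7, 17], [2, -5]]  ->  [[11785, -28968], [-3408, 8377]]
... * rho(a^-1) = [[-5, 2], [2, -1]]  ->  [[-116861, 52538], [33794, -15193]]
... * rho(a^-1) = [[-5, 2], [2, -1]]  ->  [[689381, -286260], [-199356, 82781]]
... * rho(b^-1) = [[-5, -17], [-2, -7]]  ->  [[-2874385, -9715657], [831218, 2809585]]
... * rho(a^-1) = [[-5, 2], [2, -1]]  ->  [[-5059389, 3966887], [1463080, -1147149]]
... * rho(b^-1) = [[-5, -17], [-2, -7]]  ->  [[17363171, 58241404], [-5021102, -16842317]]
... * rho(b^-1) = [[-5, -17], [-2, -7]]  ->  [[-203298663, -702863735], [58790144, 203254953]]
... * rho(a^-1) = [[-5, 2], [2, -1]]  ->  [[-389234155, 296266409], [112559186, -85674665]]
... * rho(b) = [[-7, 17], [2, -5]]  ->  [[3317171903, -8098312680], [-959263632, 2341879487]]
... * rho(a) = [[-1, -2], [-2, -5]]  ->  [[12879453457, 33857219594], [-3724495342, -9790870171]]
... * rho(a) = [[-1, -2], [-2, -5]]  ->  [[-80593892645, -195045004884], [23306235684, 56403341539]]
tr = -80593892645 + 56403341539 = -24190551106

-24190551106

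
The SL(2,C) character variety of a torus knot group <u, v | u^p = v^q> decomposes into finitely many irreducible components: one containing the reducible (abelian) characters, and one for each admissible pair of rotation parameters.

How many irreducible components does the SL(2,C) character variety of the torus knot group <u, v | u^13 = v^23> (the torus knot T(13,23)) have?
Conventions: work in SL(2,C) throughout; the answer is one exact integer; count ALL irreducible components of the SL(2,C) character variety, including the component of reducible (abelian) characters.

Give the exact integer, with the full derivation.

For T(13,23): irreducibility forces the central element u^13 = v^23 to one of +I, -I.
So on each irreducible component the traces are pinned: tr(u) = 2*cos(pi*alpha/13) with 1 <= alpha <= 12, tr(v) = 2*cos(pi*beta/23) with 1 <= beta <= 22.
The two central values (-1)^alpha I and (-1)^beta I must be the same matrix, so alpha and beta share a parity.
Counting: 6 odd alphas x 11 odd betas + 6 even alphas x 11 even betas = 66 + 66 = 132.
components with irreducible characters: 132; plus the single component of reducible (abelian) characters: total 133.

133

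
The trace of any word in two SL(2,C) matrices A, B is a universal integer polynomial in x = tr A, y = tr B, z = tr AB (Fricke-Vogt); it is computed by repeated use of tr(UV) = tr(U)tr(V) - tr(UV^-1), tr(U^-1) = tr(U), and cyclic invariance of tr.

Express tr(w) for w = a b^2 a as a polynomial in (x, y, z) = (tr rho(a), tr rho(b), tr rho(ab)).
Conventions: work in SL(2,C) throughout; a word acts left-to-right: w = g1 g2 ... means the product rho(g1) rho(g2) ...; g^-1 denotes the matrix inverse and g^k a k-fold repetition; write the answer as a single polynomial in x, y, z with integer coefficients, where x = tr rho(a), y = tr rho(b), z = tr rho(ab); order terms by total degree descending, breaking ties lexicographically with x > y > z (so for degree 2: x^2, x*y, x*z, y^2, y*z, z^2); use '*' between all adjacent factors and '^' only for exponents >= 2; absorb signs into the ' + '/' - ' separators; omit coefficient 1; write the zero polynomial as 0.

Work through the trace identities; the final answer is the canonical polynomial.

trace(a^2 b) = trace(a) * trace(b a) - trace(b)   [square of a] = x*z - y
trace(a^2) = trace(a) * trace(a) - trace(1)   [square of a] = x^2 - 2
trace(a b^2 a) = trace(b) * trace(a^2 b) - trace(a^2)   [square of b] = x*y*z - x^2 - y^2 + 2

x*y*z - x^2 - y^2 + 2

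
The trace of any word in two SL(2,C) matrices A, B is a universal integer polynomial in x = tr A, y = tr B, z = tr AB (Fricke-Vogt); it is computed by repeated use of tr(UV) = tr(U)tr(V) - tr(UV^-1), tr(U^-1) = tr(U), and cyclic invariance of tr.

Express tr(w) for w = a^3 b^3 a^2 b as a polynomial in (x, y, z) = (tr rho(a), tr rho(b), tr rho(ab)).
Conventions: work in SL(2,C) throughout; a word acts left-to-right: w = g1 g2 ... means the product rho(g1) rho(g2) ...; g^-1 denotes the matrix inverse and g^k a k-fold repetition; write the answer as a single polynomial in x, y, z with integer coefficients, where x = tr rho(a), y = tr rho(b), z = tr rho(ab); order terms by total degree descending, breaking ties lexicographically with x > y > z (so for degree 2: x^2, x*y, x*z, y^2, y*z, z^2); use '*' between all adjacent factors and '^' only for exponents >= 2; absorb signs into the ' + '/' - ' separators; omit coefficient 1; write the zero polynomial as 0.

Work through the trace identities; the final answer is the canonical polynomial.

x^3*y^2*z^2 - x^4*y*z - 2*x^2*y^3*z + x^3*y^2 - x^3*z^2 + x*y^4 - x*y^2*z^2 + 5*x^2*y*z + y^3*z - 4*x*y^2 + x*z^2 - 2*y*z + x

use: trace(a b a b) = trace(a b) * trace(a b) - trace(1)  (split on a) = z^2 - 2
trace(a b a) = trace(a) * trace(b a) - trace(b)  (reduce the a square) = x*z - y
trace(b^2 a b a) = trace(b) * trace(a b a b) - trace(a b a)  (reduce the b square) = y*z^2 - x*z - y
trace(b a b) = trace(b) * trace(a b) - trace(a)  (reduce the b square) = y*z - x
use: trace(b^2 a b) = trace(b) * trace(b a b) - trace(b a)  (reduce the b square) = y^2*z - x*y - z
apply: trace(b a^2 b^2 a) = trace(a) * trace(b^2 a b a) - trace(b^2 a b)  (reduce the a square) = x*y*z^2 - x^2*z - y^2*z + z
use: trace(a^2) = trace(a) * trace(a) - trace(1)  (reduce the a square) = x^2 - 2
use: trace(b a^2 b) = trace(b) * trace(a^2 b) - trace(a^2)  (reduce the b square) = x*y*z - x^2 - y^2 + 2
trace(b a^2 b^2) = trace(b) * trace(b a^2 b) - trace(b a^2)  (reduce the b square) = x*y^2*z - x^2*y - y^3 - x*z + 3*y
trace(b^2 a^2 b a^2) = trace(a) * trace(b a^2 b^2 a) - trace(b a^2 b^2)  (reduce the a square) = x^2*y*z^2 - x^3*z - 2*x*y^2*z + x^2*y + y^3 + 2*x*z - 3*y
trace(b^2 a^2 b a) = trace(a) * trace(b a b^2 a) - trace(b a b^2)  (reduce the a square) = x*y*z^2 - x^2*z - y^2*z + z
trace(b a^2 b a^3 b) = trace(a) * trace(b^2 a^2 b a^2) - trace(b^2 a^2 b a)  (reduce the a square) = x^3*y*z^2 - x^4*z - 2*x^2*y^2*z + x^3*y + x*y^3 - x*y*z^2 + 3*x^2*z + y^2*z - 3*x*y - z
trace(b a b a^2) = trace(a) * trace(b a b a) - trace(b a b)  (reduce the a square) = x*z^2 - y*z - x
trace(b a^3 b a) = trace(a) * trace(b a b a^2) - trace(b a b a)  (reduce the a square) = x^2*z^2 - x*y*z - x^2 - z^2 + 2
trace(a^3 b) = trace(a) * trace(a b a) - trace(a b)  (reduce the a square) = x^2*z - x*y - z
use: trace(a^3) = trace(a) * trace(a^2) - trace(a)  (reduce the a square) = x^3 - 3*x
trace(b a^3 b) = trace(b) * trace(a^3 b) - trace(a^3)  (reduce the b square) = x^2*y*z - x^3 - x*y^2 - y*z + 3*x
use: trace(b a^2 b a^3) = trace(a) * trace(b a^3 b a) - trace(b a^3 b)  (reduce the a square) = x^3*z^2 - 2*x^2*y*z + x*y^2 - x*z^2 + y*z - x
trace(a^3 b^3 a^2 b) = trace(b) * trace(b a^2 b a^3 b) - trace(b a^2 b a^3)  (reduce the b square) = x^3*y^2*z^2 - x^4*y*z - 2*x^2*y^3*z + x^3*y^2 - x^3*z^2 + x*y^4 - x*y^2*z^2 + 5*x^2*y*z + y^3*z - 4*x*y^2 + x*z^2 - 2*y*z + x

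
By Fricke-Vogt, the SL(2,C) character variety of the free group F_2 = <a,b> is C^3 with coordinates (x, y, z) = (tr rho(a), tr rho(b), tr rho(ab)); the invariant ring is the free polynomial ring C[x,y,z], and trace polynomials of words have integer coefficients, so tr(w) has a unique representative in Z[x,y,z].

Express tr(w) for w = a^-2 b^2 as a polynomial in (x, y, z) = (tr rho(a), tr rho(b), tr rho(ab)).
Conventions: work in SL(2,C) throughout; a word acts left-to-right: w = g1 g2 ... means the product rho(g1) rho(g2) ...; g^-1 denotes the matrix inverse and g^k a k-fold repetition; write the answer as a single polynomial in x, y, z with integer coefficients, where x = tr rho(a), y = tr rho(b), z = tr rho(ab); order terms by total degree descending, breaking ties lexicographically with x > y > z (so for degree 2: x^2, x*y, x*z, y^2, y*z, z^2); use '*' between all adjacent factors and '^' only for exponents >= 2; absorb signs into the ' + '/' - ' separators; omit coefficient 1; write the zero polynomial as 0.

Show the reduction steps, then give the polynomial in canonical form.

x^2*y^2 - x*y*z - x^2 - y^2 + 2

use: tr(b^2) = tr(b)*tr(b) - tr(1)   [square of b] = y^2 - 2
tr(b^2 a) = tr(b)*tr(a b) - tr(a)   [square of b] = y*z - x
tr(a^-1 b^2) = tr(b^2)*tr(a) - tr(b^2 a)   [inverse elimination on a] = x*y^2 - y*z - x
tr(a^-2 b^2) = tr(a^-1 b^2)*tr(a) - tr(a^-1 b^2 a)   [inverse elimination on a] = x^2*y^2 - x*y*z - x^2 - y^2 + 2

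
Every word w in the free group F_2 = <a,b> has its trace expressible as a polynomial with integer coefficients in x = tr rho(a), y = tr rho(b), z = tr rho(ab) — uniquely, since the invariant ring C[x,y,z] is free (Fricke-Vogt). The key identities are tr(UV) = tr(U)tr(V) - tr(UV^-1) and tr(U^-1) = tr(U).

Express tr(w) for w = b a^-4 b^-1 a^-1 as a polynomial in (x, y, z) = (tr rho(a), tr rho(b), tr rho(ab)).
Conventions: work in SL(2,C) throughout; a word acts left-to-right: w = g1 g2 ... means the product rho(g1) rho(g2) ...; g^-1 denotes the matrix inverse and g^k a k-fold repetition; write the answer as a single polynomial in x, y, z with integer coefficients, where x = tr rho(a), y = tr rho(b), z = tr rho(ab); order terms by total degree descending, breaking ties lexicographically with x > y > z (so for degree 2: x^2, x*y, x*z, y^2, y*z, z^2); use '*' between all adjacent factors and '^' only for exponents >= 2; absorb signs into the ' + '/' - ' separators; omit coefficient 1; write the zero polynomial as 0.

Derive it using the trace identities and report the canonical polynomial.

x^4*y*z - x^3*y^2 - x^3*z^2 - 2*x^2*y*z + x^3 + 2*x*y^2 + 2*x*z^2 - 3*x

trace(b a^-1) = trace(b) trace(a) - trace(b a)  (eliminate a^-1) = x*y - z
so trace(a^-1 b a^-1) = trace(b a^-1) trace(a) - trace(b)  (eliminate a^-1) = x^2*y - x*z - y
trace(a^-1 b a^-2) = trace(a^-1 b a^-1) trace(a) - trace(a^-1 b)  (eliminate a^-1) = x^3*y - x^2*z - 2*x*y + z
so trace(a^-1 b a^-3) = trace(a^-1 b a^-2) trace(a) - trace(a^-1 b a^-1)  (eliminate a^-1) = x^4*y - x^3*z - 3*x^2*y + 2*x*z + y
so trace(b^2) = trace(b) trace(b) - trace(1)  (reduce the b square) = y^2 - 2
so trace(b^2 a) = trace(b) trace(a b) - trace(a)  (reduce the b square) = y*z - x
trace(b^2 a^-1) = trace(b^2) trace(a) - trace(b^2 a)  (eliminate a^-1) = x*y^2 - y*z - x
trace(a^-2 b^2) = trace(b^2 a^-1) trace(a) - trace(b^2)  (eliminate a^-1) = x^2*y^2 - x*y*z - x^2 - y^2 + 2
trace(b a^-3 b) = trace(a^-2 b^2) trace(a) - trace(a^-2 b^2 a)  (eliminate a^-1) = x^3*y^2 - x^2*y*z - x^3 - 2*x*y^2 + y*z + 3*x
trace(b a b a) = trace(b a) trace(b a) - trace(1)  (split on b) = z^2 - 2
reduce: trace(b a b a^-1) = trace(b a b) trace(a) - trace(b a b a)  (eliminate a^-1) = x*y*z - x^2 - z^2 + 2
trace(b a b a^-2) = trace(b a b a^-1) trace(a) - trace(b a b)  (eliminate a^-1) = x^2*y*z - x^3 - x*z^2 - y*z + 3*x
trace(b a^-3 b a) = trace(b a b a^-2) trace(a) - trace(b a b a^-1)  (eliminate a^-1) = x^3*y*z - x^4 - x^2*z^2 - 2*x*y*z + 4*x^2 + z^2 - 2
trace(a^-1 b a^-3 b) = trace(b a^-3 b) trace(a) - trace(b a^-3 b a)  (eliminate a^-1) = x^4*y^2 - 2*x^3*y*z - 2*x^2*y^2 + x^2*z^2 + 3*x*y*z - x^2 - z^2 + 2
reduce: trace(a^-2 b^-1 a^-1 b a^-1) = trace(a^-1 b a^-3) trace(b) - trace(a^-1 b a^-3 b)  (eliminate b^-1) = x^3*y*z - x^2*y^2 - x^2*z^2 - x*y*z + x^2 + y^2 + z^2 - 2
trace(b a^-1 b^-1 a) = trace(a b a^-1) trace(b) - trace(a b a^-1 b)  (eliminate b^-1) = -x*y*z + x^2 + y^2 + z^2 - 2
trace(a^-1 b^-1 a^-1 b) = trace(b a^-1 b^-1) trace(a) - trace(b a^-1 b^-1 a)  (eliminate a^-1) = x*y*z - y^2 - z^2 + 2
trace(a^-2 b^-1 a^-1 b) = trace(a^-1 b^-1 a^-1 b) trace(a) - trace(a^-1 b^-1 a^-1 b a)  (eliminate a^-1) = x^2*y*z - x*y^2 - x*z^2 + x
trace(b a^-4 b^-1 a^-1) = trace(a^-2 b^-1 a^-1 b a^-1) trace(a) - trace(a^-2 b^-1 a^-1 b)  (eliminate a^-1) = x^4*y*z - x^3*y^2 - x^3*z^2 - 2*x^2*y*z + x^3 + 2*x*y^2 + 2*x*z^2 - 3*x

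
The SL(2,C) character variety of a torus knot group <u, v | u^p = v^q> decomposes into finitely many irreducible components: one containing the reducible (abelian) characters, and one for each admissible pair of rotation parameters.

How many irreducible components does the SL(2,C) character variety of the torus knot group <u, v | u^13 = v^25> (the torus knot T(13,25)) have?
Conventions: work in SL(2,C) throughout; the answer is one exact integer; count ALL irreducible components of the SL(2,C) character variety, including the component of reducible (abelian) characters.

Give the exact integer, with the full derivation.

In the torus knot group T(13,25), u^13 = v^25 is central, so an irreducible representation sends it to +I or -I (Schur).
This locks tr(u) to 2*cos(pi*alpha/13), alpha in 1..12, and tr(v) to 2*cos(pi*beta/25), beta in 1..24, on each component of irreducible characters.
Consistency of u^13 = (-1)^alpha I with v^25 = (-1)^beta I forces alpha = beta (mod 2).
Counting: 6 odd alphas x 12 odd betas + 6 even alphas x 12 even betas = 72 + 72 = 144.
That is 144 components of irreducible characters, and with the reducible (abelian) component the total is 145.

145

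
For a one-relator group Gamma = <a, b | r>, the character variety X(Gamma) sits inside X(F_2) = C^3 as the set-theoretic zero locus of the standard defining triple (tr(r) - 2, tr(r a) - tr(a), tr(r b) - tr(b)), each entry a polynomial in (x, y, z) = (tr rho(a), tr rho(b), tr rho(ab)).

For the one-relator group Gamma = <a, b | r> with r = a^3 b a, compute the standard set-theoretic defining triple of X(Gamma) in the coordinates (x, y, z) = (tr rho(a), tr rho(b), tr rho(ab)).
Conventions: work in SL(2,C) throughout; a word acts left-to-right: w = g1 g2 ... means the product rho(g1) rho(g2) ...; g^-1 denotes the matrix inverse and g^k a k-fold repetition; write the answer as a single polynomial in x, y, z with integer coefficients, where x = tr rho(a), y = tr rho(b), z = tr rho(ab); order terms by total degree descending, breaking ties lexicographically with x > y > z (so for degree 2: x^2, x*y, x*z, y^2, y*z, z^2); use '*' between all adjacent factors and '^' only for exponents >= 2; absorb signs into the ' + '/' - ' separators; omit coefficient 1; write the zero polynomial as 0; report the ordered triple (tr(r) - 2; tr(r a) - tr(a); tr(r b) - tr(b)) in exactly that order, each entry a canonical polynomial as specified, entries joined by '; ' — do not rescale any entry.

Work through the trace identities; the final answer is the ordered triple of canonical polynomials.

x^3*z - x^2*y - 2*x*z + y - 2; x^4*z - x^3*y - 3*x^2*z + 2*x*y - x + z; x^2*z^2 - x*y*z - x^2 - z^2 - y + 2

reduce: tr(b a^2) = tr(a)*tr(b a) - tr(b) = x*z - y
tr(a^2 b a) = tr(a)*tr(b a^2) - tr(b a) = x^2*z - x*y - z
tr(a^3 b a) = tr(a)*tr(a^2 b a) - tr(a^2 b) = x^3*z - x^2*y - 2*x*z + y
tr(a^3 b a^2) = tr(a)*tr(b a^4) - tr(b a^3)  (reduce the a square) = x^4*z - x^3*y - 3*x^2*z + 2*x*y + z
reduce: tr(b a b a) = tr(b a)*tr(b a) - tr(1)  (split on b) = z^2 - 2
reduce: tr(b a b) = tr(b)*tr(a b) - tr(a)  (reduce the b square) = y*z - x
tr(b a b a^2) = tr(a)*tr(b a b a) - tr(b a b)  (reduce the a square) = x*z^2 - y*z - x
tr(a^3 b a b) = tr(a)*tr(b a b a^2) - tr(b a b a)  (reduce the a square) = x^2*z^2 - x*y*z - x^2 - z^2 + 2
assemble the triple (tr(r) - 2; tr(r a) - x; tr(r b) - y)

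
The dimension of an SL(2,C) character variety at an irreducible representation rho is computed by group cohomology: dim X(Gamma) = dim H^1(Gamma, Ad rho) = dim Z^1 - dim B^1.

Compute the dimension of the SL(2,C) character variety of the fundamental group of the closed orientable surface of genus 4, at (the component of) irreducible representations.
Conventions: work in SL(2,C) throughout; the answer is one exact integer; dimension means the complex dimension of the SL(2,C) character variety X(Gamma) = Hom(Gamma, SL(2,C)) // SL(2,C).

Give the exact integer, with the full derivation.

pi_1 of the closed genus-4 surface has 8 generators bound by the single product-of-commutators relator.
A cocycle assigns one sl_2 vector per generator subject to the relator condition d_2(z) = 0: dim of the unconstrained space is 3*2g = 24.
H^2 = coker(d_2) is dual to H^0 = 0 at irreducible rho (Poincare duality), so d_2 is onto: dim Z^1 = 21.
dim B^1 = 3 (coboundaries, injective at irreducible rho).
dim H^1 = 21 - 3 = 18 = dim X.

18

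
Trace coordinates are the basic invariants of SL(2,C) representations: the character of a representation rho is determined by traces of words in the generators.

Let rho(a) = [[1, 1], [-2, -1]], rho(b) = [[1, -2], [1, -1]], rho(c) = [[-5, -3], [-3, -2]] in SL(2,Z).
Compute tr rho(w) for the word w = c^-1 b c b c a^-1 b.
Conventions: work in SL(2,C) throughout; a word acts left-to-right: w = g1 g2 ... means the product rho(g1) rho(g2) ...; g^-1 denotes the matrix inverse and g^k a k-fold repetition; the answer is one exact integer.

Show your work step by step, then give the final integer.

-47

rho(c^-1) = [[-2, 3], [3, -5]]
... * rho(b) = [[1, -2], [1, -1]]  ->  [[1, 1], [-2, -1]]
... * rho(c) = [[-5, -3], [-3, -2]]  ->  [[-8, -5], [13, 8]]
... * rho(b) = [[1, -2], [1, -1]]  ->  [[-13, 21], [21, -34]]
... * rho(c) = [[-5, -3], [-3, -2]]  ->  [[2, -3], [-3, 5]]
... * rho(a^-1) = [[-1, -1], [2, 1]]  ->  [[-8, -5], [13, 8]]
... * rho(b) = [[1, -2], [1, -1]]  ->  [[-13, 21], [21, -34]]
tr = -13 + -34 = -47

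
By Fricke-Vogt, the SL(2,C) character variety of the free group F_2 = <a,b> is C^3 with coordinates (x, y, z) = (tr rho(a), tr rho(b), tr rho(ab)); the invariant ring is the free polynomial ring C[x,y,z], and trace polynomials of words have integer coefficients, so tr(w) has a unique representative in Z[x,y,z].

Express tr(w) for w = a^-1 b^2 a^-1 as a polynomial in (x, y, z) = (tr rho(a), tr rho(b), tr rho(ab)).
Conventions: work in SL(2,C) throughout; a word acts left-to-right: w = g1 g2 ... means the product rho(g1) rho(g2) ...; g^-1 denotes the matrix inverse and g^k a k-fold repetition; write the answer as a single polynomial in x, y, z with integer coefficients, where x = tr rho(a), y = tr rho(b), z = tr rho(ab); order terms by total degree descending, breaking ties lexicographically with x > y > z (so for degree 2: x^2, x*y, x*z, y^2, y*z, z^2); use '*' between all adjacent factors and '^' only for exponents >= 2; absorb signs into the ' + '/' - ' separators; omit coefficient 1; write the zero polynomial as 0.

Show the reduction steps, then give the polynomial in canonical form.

x^2*y^2 - x*y*z - x^2 - y^2 + 2

trace(b^2) = trace(b)*trace(b) - trace(1)  (reduce the b square) = y^2 - 2
trace(b^2 a) = trace(b)*trace(a b) - trace(a)  (reduce the b square) = y*z - x
trace(b^2 a^-1) = trace(b^2)*trace(a) - trace(b^2 a)  (eliminate a^-1) = x*y^2 - y*z - x
trace(a^-1 b^2 a^-1) = trace(b^2 a^-1)*trace(a) - trace(b^2)  (eliminate a^-1) = x^2*y^2 - x*y*z - x^2 - y^2 + 2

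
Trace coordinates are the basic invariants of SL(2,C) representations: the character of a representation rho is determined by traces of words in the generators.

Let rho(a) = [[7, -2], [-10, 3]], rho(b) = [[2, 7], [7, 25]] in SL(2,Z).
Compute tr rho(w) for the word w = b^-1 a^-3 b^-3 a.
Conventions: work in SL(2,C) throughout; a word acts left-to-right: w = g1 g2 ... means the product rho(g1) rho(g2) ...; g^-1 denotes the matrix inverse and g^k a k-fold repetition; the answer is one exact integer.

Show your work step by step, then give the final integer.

36416123

rho(b^-1) = [[25, -7], [-7, 2]]
... * rho(a^-1) = [[3, 2], [10, 7]]  ->  [[5, 1], [-1, 0]]
... * rho(a^-1) = [[3, 2], [10, 7]]  ->  [[25, 17], [-3, -2]]
... * rho(a^-1) = [[3, 2], [10, 7]]  ->  [[245, 169], [-29, -20]]
... * rho(b^-1) = [[25, -7], [-7, 2]]  ->  [[4942, -1377], [-585, 163]]
... * rho(b^-1) = [[25, -7], [-7, 2]]  ->  [[133189, -37348], [-15766, 4421]]
... * rho(b^-1) = [[25, -7], [-7, 2]]  ->  [[3591161, -1007019], [-425097, 119204]]
... * rho(a) = [[7, -2], [-10, 3]]  ->  [[35208317, -10203379], [-4167719, 1207806]]
tr = 35208317 + 1207806 = 36416123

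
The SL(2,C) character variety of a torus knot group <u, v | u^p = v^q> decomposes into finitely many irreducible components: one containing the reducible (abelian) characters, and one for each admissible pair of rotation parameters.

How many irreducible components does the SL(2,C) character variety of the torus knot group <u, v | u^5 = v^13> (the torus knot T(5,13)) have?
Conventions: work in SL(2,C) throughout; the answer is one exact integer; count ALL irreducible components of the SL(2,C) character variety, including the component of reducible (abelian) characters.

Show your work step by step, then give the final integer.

25

In the torus knot group T(5,13), u^5 = v^13 is central, so an irreducible representation sends it to +I or -I (Schur).
On an irreducible component, tr(u) is locked at 2*cos(pi*alpha/5) for some alpha in 1..4, and tr(v) at 2*cos(pi*beta/13) for some beta in 1..12.
u^5 = (-1)^alpha I and v^13 = (-1)^beta I must agree, so alpha and beta have equal parity.
count pairs: odd alpha (2 choices) x odd beta (6), plus even alpha (2) x even beta (6): 2*6 + 2*6 = 24.
Total: 24 irreducible-character components + 1 reducible (abelian) component = 25.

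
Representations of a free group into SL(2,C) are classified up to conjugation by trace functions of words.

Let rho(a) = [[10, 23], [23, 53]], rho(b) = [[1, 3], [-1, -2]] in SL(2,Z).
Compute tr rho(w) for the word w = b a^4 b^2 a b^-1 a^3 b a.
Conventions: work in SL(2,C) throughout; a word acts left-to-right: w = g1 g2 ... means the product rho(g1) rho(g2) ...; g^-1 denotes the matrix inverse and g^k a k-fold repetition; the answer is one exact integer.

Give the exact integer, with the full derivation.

rho(b) = [[1, 3], [-1, -2]]
... * rho(a) = [[10, 23], [23, 53]]  ->  [[79, 182], [-56, -129]]
... * rho(a) = [[10, 23], [23, 53]]  ->  [[4976, 11463], [-3527, -8125]]
... * rho(a) = [[10, 23], [23, 53]]  ->  [[313409, 721987], [-222145, -511746]]
... * rho(a) = [[10, 23], [23, 53]]  ->  [[19739791, 45473718], [-13991608, -32231873]]
... * rho(b) = [[1, 3], [-1, -2]]  ->  [[-25733927, -31728063], [18240265, 22488922]]
... * rho(b) = [[1, 3], [-1, -2]]  ->  [[5994136, -13745655], [-4248657, 9742951]]
... * rho(a) = [[10, 23], [23, 53]]  ->  [[-256208705, -590654587], [181601303, 418657292]]
... * rho(b^-1) = [[-2, -3], [1, 1]]  ->  [[-78237177, 177971528], [55454686, -126146617]]
... * rho(a) = [[10, 23], [23, 53]]  ->  [[3310973374, 7633035913], [-2346825331, -5410312923]]
... * rho(a) = [[10, 23], [23, 53]]  ->  [[208669559739, 480703290991], [-147905450539, -340723567532]]
... * rho(a) = [[10, 23], [23, 53]]  ->  [[13142871290183, 30276674296520], [-9315696558626, -21460174441593]]
... * rho(b) = [[1, 3], [-1, -2]]  ->  [[-17133803006337, -21124734722491], [12144477882967, 14973259207308]]
... * rho(a) = [[10, 23], [23, 53]]  ->  [[-657206928680663, -1513688409437774], [465829740597754, 1072905729295565]]
tr = -657206928680663 + 1072905729295565 = 415698800614902

415698800614902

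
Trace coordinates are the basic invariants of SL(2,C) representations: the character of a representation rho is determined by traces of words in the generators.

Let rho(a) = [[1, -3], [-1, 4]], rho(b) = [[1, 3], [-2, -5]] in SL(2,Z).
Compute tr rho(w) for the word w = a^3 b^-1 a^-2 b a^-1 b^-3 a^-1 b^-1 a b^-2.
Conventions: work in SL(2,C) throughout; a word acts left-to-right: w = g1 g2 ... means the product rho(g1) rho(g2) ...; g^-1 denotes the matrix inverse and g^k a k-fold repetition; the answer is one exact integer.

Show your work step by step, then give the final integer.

25825070

rho(a) = [[1, -3], [-1, 4]]
... * rho(a) = [[1, -3], [-1, 4]]  ->  [[4, -15], [-5, 19]]
... * rho(a) = [[1, -3], [-1, 4]]  ->  [[19, -72], [-24, 91]]
... * rho(b^-1) = [[-5, -3], [2, 1]]  ->  [[-239, -129], [302, 163]]
... * rho(a^-1) = [[4, 3], [1, 1]]  ->  [[-1085, -846], [1371, 1069]]
... * rho(a^-1) = [[4, 3], [1, 1]]  ->  [[-5186, -4101], [6553, 5182]]
... * rho(b) = [[1, 3], [-2, -5]]  ->  [[3016, 4947], [-3811, -6251]]
... * rho(a^-1) = [[4, 3], [1, 1]]  ->  [[17011, 13995], [-21495, -17684]]
... * rho(b^-1) = [[-5, -3], [2, 1]]  ->  [[-57065, -37038], [72107, 46801]]
... * rho(b^-1) = [[-5, -3], [2, 1]]  ->  [[211249, 134157], [-266933, -169520]]
... * rho(b^-1) = [[-5, -3], [2, 1]]  ->  [[-787931, -499590], [995625, 631279]]
... * rho(a^-1) = [[4, 3], [1, 1]]  ->  [[-3651314, -2863383], [4613779, 3618154]]
... * rho(b^-1) = [[-5, -3], [2, 1]]  ->  [[12529804, 8090559], [-15832587, -10223183]]
... * rho(a) = [[1, -3], [-1, 4]]  ->  [[4439245, -5227176], [-5609404, 6605029]]
... * rho(b^-1) = [[-5, -3], [2, 1]]  ->  [[-32650577, -18544911], [41257078, 23433241]]
... * rho(b^-1) = [[-5, -3], [2, 1]]  ->  [[126163063, 79406820], [-159418908, -100337993]]
tr = 126163063 + -100337993 = 25825070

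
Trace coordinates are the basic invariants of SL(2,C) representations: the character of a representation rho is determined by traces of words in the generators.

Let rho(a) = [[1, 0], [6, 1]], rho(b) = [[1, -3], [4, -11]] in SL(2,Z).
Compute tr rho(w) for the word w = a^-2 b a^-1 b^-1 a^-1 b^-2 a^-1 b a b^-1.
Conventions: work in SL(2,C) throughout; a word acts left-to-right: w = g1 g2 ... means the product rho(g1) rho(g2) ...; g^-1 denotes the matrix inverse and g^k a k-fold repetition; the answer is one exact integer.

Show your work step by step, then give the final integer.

rho(a^-1) = [[1, 0], [-6, 1]]
... * rho(a^-1) = [[1, 0], [-6, 1]]  ->  [[1, 0], [-12, 1]]
... * rho(b) = [[1, -3], [4, -11]]  ->  [[1, -3], [-8, 25]]
... * rho(a^-1) = [[1, 0], [-6, 1]]  ->  [[19, -3], [-158, 25]]
... * rho(b^-1) = [[-11, 3], [-4, 1]]  ->  [[-197, 54], [1638, -449]]
... * rho(a^-1) = [[1, 0], [-6, 1]]  ->  [[-521, 54], [4332, -449]]
... * rho(b^-1) = [[-11, 3], [-4, 1]]  ->  [[5515, -1509], [-45856, 12547]]
... * rho(b^-1) = [[-11, 3], [-4, 1]]  ->  [[-54629, 15036], [454228, -125021]]
... * rho(a^-1) = [[1, 0], [-6, 1]]  ->  [[-144845, 15036], [1204354, -125021]]
... * rho(b) = [[1, -3], [4, -11]]  ->  [[-84701, 269139], [704270, -2237831]]
... * rho(a) = [[1, 0], [6, 1]]  ->  [[1530133, 269139], [-12722716, -2237831]]
... * rho(b^-1) = [[-11, 3], [-4, 1]]  ->  [[-17908019, 4859538], [148901200, -40405979]]
tr = -17908019 + -40405979 = -58313998

-58313998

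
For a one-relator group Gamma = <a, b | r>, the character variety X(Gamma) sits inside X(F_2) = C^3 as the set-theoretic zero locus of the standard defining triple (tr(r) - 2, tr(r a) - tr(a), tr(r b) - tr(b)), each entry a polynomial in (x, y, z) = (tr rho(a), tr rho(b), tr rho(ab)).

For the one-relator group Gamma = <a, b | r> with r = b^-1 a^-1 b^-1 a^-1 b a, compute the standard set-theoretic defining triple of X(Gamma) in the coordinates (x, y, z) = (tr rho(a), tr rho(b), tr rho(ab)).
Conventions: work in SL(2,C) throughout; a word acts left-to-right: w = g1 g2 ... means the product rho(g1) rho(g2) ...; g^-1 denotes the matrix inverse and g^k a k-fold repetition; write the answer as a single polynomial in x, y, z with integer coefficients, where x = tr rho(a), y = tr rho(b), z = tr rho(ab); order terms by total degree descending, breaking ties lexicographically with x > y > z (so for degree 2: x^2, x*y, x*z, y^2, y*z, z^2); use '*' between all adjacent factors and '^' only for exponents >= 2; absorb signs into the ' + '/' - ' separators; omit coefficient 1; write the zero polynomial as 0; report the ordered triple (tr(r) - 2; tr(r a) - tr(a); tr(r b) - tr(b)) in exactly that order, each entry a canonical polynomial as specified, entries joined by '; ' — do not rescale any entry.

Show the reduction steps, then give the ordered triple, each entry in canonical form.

next, tr(a b^-1) = tr(a) * tr(b) - tr(a b) = x*y - z
next, tr(a b a) = tr(a) * tr(b a) - tr(b) = x*z - y
tr(a b a b) = tr(b a) * tr(b a) - tr(1) = z^2 - 2
next, tr(b^-1 a b a) = tr(a b a) * tr(b) - tr(a b a b) = x*y*z - y^2 - z^2 + 2
next, tr(b a b^-2 a) = tr(b^-1 a b a) * tr(b) - tr(b^-1 a b a b) = x*y^2*z - y^3 - y*z^2 - x*z + 3*y
tr(b^-1 a^-1 b a b^-1) = tr(b a b^-2) * tr(a) - tr(b a b^-2 a) = -x*y^2*z + x^2*y + y^3 + y*z^2 - 3*y
tr(a^2) = tr(a) * tr(a) - tr(1) = x^2 - 2
and tr(a b a^2) = tr(a) * tr(a b a) - tr(a b) = x^2*z - x*y - z
next, tr(b a b) = tr(b) * tr(a b) - tr(a) = y*z - x
next, tr(a b a^2 b) = tr(a) * tr(b a b a) - tr(b a b) = x*z^2 - y*z - x
tr(b a^2 b^-1 a) = tr(a b a^2) * tr(b) - tr(a b a^2 b) = x^2*y*z - x*y^2 - x*z^2 + x
next, tr(a b^-1 a^-1 b a) = tr(b a^2 b^-1) * tr(a) - tr(b a^2 b^-1 a) = -x^2*y*z + x^3 + x*y^2 + x*z^2 - 3*x
tr(b a b a b) = tr(b) * tr(a b a b) - tr(a b a) = y*z^2 - x*z - y
next, tr(b a b a b a) = tr(b a) * tr(b a b a) - tr(b^-1 a^-1) = z^3 - 3*z
next, tr(a^-1 b a b a b) = tr(b a b a b) * tr(a) - tr(b a b a b a) = x*y*z^2 - x^2*z - z^3 - x*y + 3*z
tr(a b^-1 a^-1 b a b) = tr(a^-1 b a b a) * tr(b) - tr(a^-1 b a b a b) = -x*y*z^2 + x^2*z + y^2*z + z^3 - 3*z
tr(b^-1 a^-1 b a b^-1 a) = tr(a b^-1 a^-1 b a) * tr(b) - tr(a b^-1 a^-1 b a b) = -x^2*y^2*z + x^3*y + x*y^3 + 2*x*y*z^2 - x^2*z - y^2*z - z^3 - 3*x*y + 3*z
next, tr(b^-1 a^-1 b^-1 a^-1 b a) = tr(b^-1 a^-1 b a b^-1) * tr(a) - tr(b^-1 a^-1 b a b^-1 a) = -x*y*z^2 + x^2*z + y^2*z + z^3 - 3*z
tr(b^-1 a b a^2 b^-1) = tr(b^-1 a b a^2) * tr(b) - tr(b^-1 a b a^2 b) = x^2*y^2*z - x*y^3 - x*y*z^2 - x^2*z + 2*x*y + z
tr(a b a^3) = tr(a) * tr(b a^3) - tr(b a^2) = x^3*z - x^2*y - 2*x*z + y
and tr(a b a^3 b) = tr(a) * tr(a b a b a) - tr(a b a b) = x^2*z^2 - x*y*z - x^2 - z^2 + 2
tr(a b^-1 a b a^2) = tr(a b a^3) * tr(b) - tr(a b a^3 b) = x^3*y*z - x^2*y^2 - x^2*z^2 - x*y*z + x^2 + y^2 + z^2 - 2
tr(b^2) = tr(b) * tr(b) - tr(1) = y^2 - 2
next, tr(b a^2 b) = tr(a) * tr(b^2 a) - tr(b^2) = x*y*z - x^2 - y^2 + 2
tr(a b a^2 b a) = tr(a) * tr(b a^2 b a) - tr(b a^2 b) = x^2*z^2 - 2*x*y*z + y^2 - 2
tr(a b a^2 b a b) = tr(a) * tr(b a b a b a) - tr(b a b a b) = x*z^3 - y*z^2 - 2*x*z + y
tr(a b^-1 a b a^2 b) = tr(a b a^2 b a) * tr(b) - tr(a b a^2 b a b) = x^2*y*z^2 - 2*x*y^2*z - x*z^3 + y^3 + y*z^2 + 2*x*z - 3*y
tr(b^-1 a b a^2 b^-1 a) = tr(a b^-1 a b a^2) * tr(b) - tr(a b^-1 a b a^2 b) = x^3*y^2*z - x^2*y^3 - 2*x^2*y*z^2 + x*y^2*z + x*z^3 + x^2*y - 2*x*z + y
and tr(b a^2 b^-1 a^-1 b^-1 a) = tr(b^-1 a b a^2 b^-1) * tr(a) - tr(b^-1 a b a^2 b^-1 a) = x^2*y*z^2 - x^3*z - x*y^2*z - x*z^3 + x^2*y + 3*x*z - y
and tr(b^-1 a^-1 b^-1 a^-1 b a^2) = tr(b a^2 b^-1 a^-1 b^-1) * tr(a) - tr(b a^2 b^-1 a^-1 b^-1 a) = -x^2*y*z^2 + x^3*z + x*y^2*z + x*z^3 - 4*x*z + y
assemble the triple (tr(r) - 2; tr(r a) - x; tr(r b) - y)

-x*y*z^2 + x^2*z + y^2*z + z^3 - 3*z - 2; -x^2*y*z^2 + x^3*z + x*y^2*z + x*z^3 - 4*x*z - x + y; x - y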